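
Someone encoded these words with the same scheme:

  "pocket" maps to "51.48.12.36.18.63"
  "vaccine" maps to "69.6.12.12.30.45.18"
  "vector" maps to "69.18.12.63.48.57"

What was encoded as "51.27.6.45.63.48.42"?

p(#16)→51 and o(#15)→48: differences scale by 3, so n = 3·pos + 3. Each letter becomes 3×(its alphabet position, a=1..z=26) + 3.
Reversing it on 51.27.6.45.63.48.42: 51→(51−3)÷3=16=p, 27→(27−3)÷3=8=h, 6→(6−3)÷3=1=a, 45→(45−3)÷3=14=n, 63→(63−3)÷3=20=t, 48→(48−3)÷3=15=o, 42→(42−3)÷3=13=m.

phantom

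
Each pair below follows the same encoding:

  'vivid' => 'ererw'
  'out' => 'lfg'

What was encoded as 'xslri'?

Letters are reflected about the middle of the alphabet (position → 25−position): Atbash.
Reversing it on xslri: x↔c, s↔h, l↔o, r↔i, i↔r.

choir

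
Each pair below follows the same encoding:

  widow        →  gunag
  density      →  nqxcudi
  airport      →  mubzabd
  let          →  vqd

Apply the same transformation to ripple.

buzzvq

Vowels shift forward by 12 and consonants shift forward by 10.
For ripple: r(cons)+10=b, i(vowel)+12=u, p(cons)+10=z, p(cons)+10=z, l(cons)+10=v, e(vowel)+12=q.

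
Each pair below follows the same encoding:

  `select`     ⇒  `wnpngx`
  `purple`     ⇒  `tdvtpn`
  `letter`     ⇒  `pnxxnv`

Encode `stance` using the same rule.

wxjrgn

Two shifts are in play — +9 for a/e/i/o/u, +4 for every other letter.
On stance: s(cons)+4=w, t(cons)+4=x, a(vowel)+9=j, n(cons)+4=r, c(cons)+4=g, e(vowel)+9=n.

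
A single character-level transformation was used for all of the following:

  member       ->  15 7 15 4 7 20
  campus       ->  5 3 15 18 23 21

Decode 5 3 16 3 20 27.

m is letter #13 and maps to 15: an offset of 2. Letters become their 1-based position plus 2 (so a→3, b→4, …).
Undoing it on 5 3 16 3 20 27: 5→(5−2)÷1=3=c, 3→(3−2)÷1=1=a, 16→(16−2)÷1=14=n, 3→(3−2)÷1=1=a, 20→(20−2)÷1=18=r, 27→(27−2)÷1=25=y.

canary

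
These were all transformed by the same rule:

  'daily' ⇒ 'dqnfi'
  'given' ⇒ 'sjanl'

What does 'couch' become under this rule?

The output letters match the input read backwards, each shifted +5: daily reversed is yliad. The word is reversed, then every letter is shifted forward by 5.
Applying it to couch: reverse → hcuoc; then shift: h+5=m, c+5=h, u+5=z, o+5=t, c+5=h.

mhzth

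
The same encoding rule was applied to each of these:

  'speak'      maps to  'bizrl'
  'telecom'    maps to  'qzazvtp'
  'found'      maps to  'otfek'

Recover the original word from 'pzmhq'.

s(18)→b(1) and p(15)→i(8) fit y≡15x+17 (mod 26); the inverse of 15 mod 26 is 7. This is an affine cipher: with a=0,…,z=25, each position x becomes (15x+17) mod 26.
Reversing it on pzmhq: p(15)→7·(15−17)≡12=m; z(25)→7·(25−17)≡4=e; m(12)→7·(12−17)≡17=r; h(7)→7·(7−17)≡8=i; q(16)→7·(16−17)≡19=t (all mod 26).

merit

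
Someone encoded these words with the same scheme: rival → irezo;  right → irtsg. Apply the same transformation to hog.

Each pair mirrors across the alphabet (r↔i, i↔r, v↔e): positions sum to 25. This is the alphabet-reversal cipher (Atbash): a becomes z, b becomes y, etc.
For hog: h↔s, o↔l, g↔t.

slt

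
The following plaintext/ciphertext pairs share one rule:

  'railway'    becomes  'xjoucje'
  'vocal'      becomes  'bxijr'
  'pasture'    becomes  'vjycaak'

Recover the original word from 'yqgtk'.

shake

A repeating key of period 2 is used — shifts +6, +9 over and over.
Undoing it on yqgtk: y−6=s, q−9=h, g−6=a, t−9=k, k−6=e.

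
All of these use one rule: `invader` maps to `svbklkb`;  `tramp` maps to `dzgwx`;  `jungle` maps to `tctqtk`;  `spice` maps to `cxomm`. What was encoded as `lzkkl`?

Shifts by position in invader: pos 0: i→s (+10), pos 1: n→v (+8), pos 2: v→b (+6), pos 3: a→k (+10), pos 4: d→l (+8), pos 5: e→k (+6) — repeating every 3. The shifts repeat in a cycle of length 3: positions 0,1,… shift by +10, +8, +6, then the pattern repeats.
Decoding lzkkl: l−10=b, z−8=r, k−6=e, k−10=a, l−8=d.

bread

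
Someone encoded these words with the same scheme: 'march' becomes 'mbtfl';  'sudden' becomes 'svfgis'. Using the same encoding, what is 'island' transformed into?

Each letter shifts forward by its position index (0, 1, 2, …) — the shift grows by one for each successive letter.
Applying it to island: i+0=i, s+1=t, l+2=n, a+3=d, n+4=r, d+5=i.

itndri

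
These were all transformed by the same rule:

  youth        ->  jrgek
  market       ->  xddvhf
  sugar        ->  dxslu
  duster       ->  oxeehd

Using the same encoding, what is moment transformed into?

Shifts by position in youth: pos 0: y→j (+11), pos 1: o→r (+3), pos 2: u→g (+12), pos 3: t→e (+11), pos 4: h→k (+3) — repeating every 3. It's a Vigenère-style cipher with numeric key [11,3,12]: position i shifts by key[i mod 3].
For moment: m+11=x, o+3=r, m+12=y, e+11=p, n+3=q, t+12=f.

xrypqf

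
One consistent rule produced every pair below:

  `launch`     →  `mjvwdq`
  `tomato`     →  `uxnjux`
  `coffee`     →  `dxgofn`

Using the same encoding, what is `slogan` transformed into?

Shifts by position in launch: pos 0: l→m (+1), pos 1: a→j (+9), pos 2: u→v (+1), pos 3: n→w (+9) — repeating every 2. A repeating key of period 2 is used — shifts +1, +9 over and over.
On slogan: s+1=t, l+9=u, o+1=p, g+9=p, a+1=b, n+9=w.

tuppbw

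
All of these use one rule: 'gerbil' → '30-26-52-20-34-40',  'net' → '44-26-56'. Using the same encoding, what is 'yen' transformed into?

66-26-44

The formula is n = 2×(alphabet index, a=1) + 16.
On yen: y=25→66, e=5→26, n=14→44.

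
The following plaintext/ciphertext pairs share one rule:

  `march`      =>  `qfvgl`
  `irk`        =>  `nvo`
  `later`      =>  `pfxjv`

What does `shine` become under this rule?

wlnrj

The shift depends on letter class: consonant m→q is +4, but vowel a→f is +5. The rule splits by letter class: vowels +5, consonants +4.
On shine: s(cons)+4=w, h(cons)+4=l, i(vowel)+5=n, n(cons)+4=r, e(vowel)+5=j.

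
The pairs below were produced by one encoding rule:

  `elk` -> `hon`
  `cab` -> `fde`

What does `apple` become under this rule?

dssoh

Compare letters: e→h is +3, l→o is +3, k→n is +3 — a constant shift. Each letter is shifted forward by 3 in the alphabet (a Caesar shift of +3).
For apple: a+3=d, p+3=s, p+3=s, l+3=o, e+3=h.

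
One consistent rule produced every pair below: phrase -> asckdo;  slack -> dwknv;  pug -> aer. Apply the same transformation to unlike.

eywsvo

Vowels shift forward by 10 and consonants shift forward by 11.
For unlike: u(vowel)+10=e, n(cons)+11=y, l(cons)+11=w, i(vowel)+10=s, k(cons)+11=v, e(vowel)+10=o.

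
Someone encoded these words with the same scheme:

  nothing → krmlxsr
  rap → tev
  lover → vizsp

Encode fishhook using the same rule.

ossllwmj

The output letters match the input read backwards, each shifted +4: nothing reversed is gnihton. The word is reversed, then every letter is shifted forward by 4.
On fishhook: reverse → koohhsif; then shift: k+4=o, o+4=s, o+4=s, h+4=l, h+4=l, s+4=w, i+4=m, f+4=j.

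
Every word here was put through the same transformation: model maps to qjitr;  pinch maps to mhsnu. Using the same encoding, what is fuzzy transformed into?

deezk

The output letters match the input read backwards, each shifted +5: model reversed is ledom. Two steps: reverse the string, then apply a Caesar shift of +5.
Applying it to fuzzy: reverse → yzzuf; then shift: y+5=d, z+5=e, z+5=e, u+5=z, f+5=k.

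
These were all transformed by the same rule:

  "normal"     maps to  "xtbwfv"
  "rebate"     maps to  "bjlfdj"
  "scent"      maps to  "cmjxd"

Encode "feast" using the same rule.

The shift depends on letter class: consonant n→x is +10, but vowel o→t is +5. Vowels shift forward by 5 and consonants shift forward by 10.
Applying it to feast: f(cons)+10=p, e(vowel)+5=j, a(vowel)+5=f, s(cons)+10=c, t(cons)+10=d.

pjfcd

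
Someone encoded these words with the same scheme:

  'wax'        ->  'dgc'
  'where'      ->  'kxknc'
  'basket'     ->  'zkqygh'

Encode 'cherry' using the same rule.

exxkni

The output letters match the input read backwards, each shifted +6: wax reversed is xaw. The word is reversed, then every letter is shifted forward by 6.
Applying it to cherry: reverse → yrrehc; then shift: y+6=e, r+6=x, r+6=x, e+6=k, h+6=n, c+6=i.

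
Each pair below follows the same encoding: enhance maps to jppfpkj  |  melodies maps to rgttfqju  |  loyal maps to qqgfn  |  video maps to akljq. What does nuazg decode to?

issue

Shifts by position in enhance: pos 0: e→j (+5), pos 1: n→p (+2), pos 2: h→p (+8), pos 3: a→f (+5), pos 4: n→p (+2), pos 5: c→k (+8) — repeating every 3. The shifts repeat in a cycle of length 3: positions 0,1,… shift by +5, +2, +8, then the pattern repeats.
Reversing it on nuazg: n−5=i, u−2=s, a−8=s, z−5=u, g−2=e.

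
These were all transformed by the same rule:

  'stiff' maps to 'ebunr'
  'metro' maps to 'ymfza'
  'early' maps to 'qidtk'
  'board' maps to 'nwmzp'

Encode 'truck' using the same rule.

A repeating key of period 2 is used — shifts +12, +8 over and over.
On truck: t+12=f, r+8=z, u+12=g, c+8=k, k+12=w.

fzgkw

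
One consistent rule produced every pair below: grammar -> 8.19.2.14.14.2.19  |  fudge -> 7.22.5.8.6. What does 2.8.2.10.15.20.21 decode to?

against

g is letter #7 and maps to 8: an offset of 1. Letters become their 1-based position plus 1 (so a→2, b→3, …).
Decoding 2.8.2.10.15.20.21: 2→(2−1)÷1=1=a, 8→(8−1)÷1=7=g, 2→(2−1)÷1=1=a, 10→(10−1)÷1=9=i, 15→(15−1)÷1=14=n, 20→(20−1)÷1=19=s, 21→(21−1)÷1=20=t.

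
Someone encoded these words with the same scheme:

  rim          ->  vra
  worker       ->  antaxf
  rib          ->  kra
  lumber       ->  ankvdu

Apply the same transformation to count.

The output letters match the input read backwards, each shifted +9: rim reversed is mir. Read the word backwards and shift each letter +9.
On count: reverse → tnuoc; then shift: t+9=c, n+9=w, u+9=d, o+9=x, c+9=l.

cwdxl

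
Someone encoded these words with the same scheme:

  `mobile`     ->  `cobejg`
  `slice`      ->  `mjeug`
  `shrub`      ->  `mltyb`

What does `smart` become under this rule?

mcitf

This is an affine cipher: with a=0,…,z=25, each position x becomes (19x+8) mod 26.
Applying it to smart: s(18)→19·18+8≡12=m; m(12)→19·12+8≡2=c; a(0)→19·0+8≡8=i; r(17)→19·17+8≡19=t; t(19)→19·19+8≡5=f (all mod 26).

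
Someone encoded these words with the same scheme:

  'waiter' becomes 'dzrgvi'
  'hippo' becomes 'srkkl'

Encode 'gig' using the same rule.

Letters are reflected about the middle of the alphabet (position → 25−position): Atbash.
Applying it to gig: g↔t, i↔r, g↔t.

trt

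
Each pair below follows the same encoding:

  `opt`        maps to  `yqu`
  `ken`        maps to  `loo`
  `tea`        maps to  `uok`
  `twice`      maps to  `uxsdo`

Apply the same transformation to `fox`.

gyy

The shift depends on letter class: consonant p→q is +1, but vowel o→y is +10. The rule splits by letter class: vowels +10, consonants +1.
For fox: f(cons)+1=g, o(vowel)+10=y, x(cons)+1=y.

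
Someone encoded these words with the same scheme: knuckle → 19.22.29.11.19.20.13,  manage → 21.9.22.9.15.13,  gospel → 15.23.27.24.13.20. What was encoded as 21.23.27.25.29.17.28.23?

mosquito

k is letter #11 and maps to 19: an offset of 8. Letters become their 1-based position plus 8 (so a→9, b→10, …).
Reversing it on 21.23.27.25.29.17.28.23: 21→(21−8)÷1=13=m, 23→(23−8)÷1=15=o, 27→(27−8)÷1=19=s, 25→(25−8)÷1=17=q, 29→(29−8)÷1=21=u, 17→(17−8)÷1=9=i, 28→(28−8)÷1=20=t, 23→(23−8)÷1=15=o.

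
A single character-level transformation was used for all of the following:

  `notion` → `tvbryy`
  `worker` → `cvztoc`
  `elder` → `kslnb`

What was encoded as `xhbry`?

ratio

The shift increases by 1 at each position, starting from +6: 6, 7, 8, ….
Reversing it on xhbry: x−6=r, h−7=a, b−8=t, r−9=i, y−10=o.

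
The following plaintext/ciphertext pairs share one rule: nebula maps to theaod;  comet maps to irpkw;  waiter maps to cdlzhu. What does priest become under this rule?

vulkvw

Shifts by position in nebula: pos 0: n→t (+6), pos 1: e→h (+3), pos 2: b→e (+3), pos 3: u→a (+6), pos 4: l→o (+3), pos 5: a→d (+3) — repeating every 3. A repeating key of period 3 is used — shifts +6, +3, +3 over and over.
For priest: p+6=v, r+3=u, i+3=l, e+6=k, s+3=v, t+3=w.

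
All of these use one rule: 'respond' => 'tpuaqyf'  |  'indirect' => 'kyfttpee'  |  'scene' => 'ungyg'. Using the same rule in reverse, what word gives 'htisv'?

A repeating key of period 2 is used — shifts +2, +11 over and over.
Reversing it on htisv: h−2=f, t−11=i, i−2=g, s−11=h, v−2=t.

fight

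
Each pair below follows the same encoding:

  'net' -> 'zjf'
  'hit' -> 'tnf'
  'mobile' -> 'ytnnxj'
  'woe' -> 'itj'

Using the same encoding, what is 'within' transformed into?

inftnz

The shift depends on letter class: consonant n→z is +12, but vowel e→j is +5. Two shifts are in play — +5 for a/e/i/o/u, +12 for every other letter.
Applying it to within: w(cons)+12=i, i(vowel)+5=n, t(cons)+12=f, h(cons)+12=t, i(vowel)+5=n, n(cons)+12=z.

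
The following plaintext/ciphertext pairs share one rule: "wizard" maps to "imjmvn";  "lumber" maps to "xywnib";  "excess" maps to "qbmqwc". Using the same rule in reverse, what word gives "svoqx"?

The shifts repeat in a cycle of length 3: positions 0,1,… shift by +12, +4, +10, then the pattern repeats.
Undoing it on svoqx: s−12=g, v−4=r, o−10=e, q−12=e, x−4=t.

greet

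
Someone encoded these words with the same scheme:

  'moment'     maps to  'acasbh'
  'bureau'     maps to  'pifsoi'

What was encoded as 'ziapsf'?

Compare letters: m→a is +14, o→c is +14, m→a is +14 — a constant shift. Each letter is shifted forward by 14 in the alphabet (a Caesar shift of +14).
Undoing it on ziapsf: z−14=l, i−14=u, a−14=m, p−14=b, s−14=e, f−14=r.

lumber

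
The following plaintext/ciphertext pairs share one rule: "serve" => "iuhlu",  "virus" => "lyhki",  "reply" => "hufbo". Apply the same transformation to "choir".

sxeyh

Compare letters: s→i is +16, e→u is +16, r→h is +16 — a constant shift. This is a Caesar cipher with shift 16.
On choir: c+16=s, h+16=x, o+16=e, i+16=y, r+16=h.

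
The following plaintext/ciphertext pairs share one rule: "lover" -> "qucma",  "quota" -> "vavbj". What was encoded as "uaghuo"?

In lover: l→q is +5, o→u is +6, v→c is +7, e→m is +8 — the shift increases by 1 each position. Letter i (0-indexed) is shifted by i+5, so successive shifts are 5, 6, 7, ….
Reversing it on uaghuo: u−5=p, a−6=u, g−7=z, h−8=z, u−9=l, o−10=e.

puzzle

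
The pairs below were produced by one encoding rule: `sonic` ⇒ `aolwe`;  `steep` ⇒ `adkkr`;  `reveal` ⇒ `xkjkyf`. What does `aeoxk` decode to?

s(18)→a(0) and o(14)→o(14) fit y≡3x+24 (mod 26); the inverse of 3 mod 26 is 9. This is an affine cipher: with a=0,…,z=25, each position x becomes (3x+24) mod 26.
Reversing it on aeoxk: a(0)→9·(0−24)≡18=s; e(4)→9·(4−24)≡2=c; o(14)→9·(14−24)≡14=o; x(23)→9·(23−24)≡17=r; k(10)→9·(10−24)≡4=e (all mod 26).

score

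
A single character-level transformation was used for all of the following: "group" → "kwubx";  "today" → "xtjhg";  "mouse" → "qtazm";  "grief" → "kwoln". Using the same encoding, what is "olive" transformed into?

sqocm

The shift increases by 1 at each position, starting from +4: 4, 5, 6, ….
On olive: o+4=s, l+5=q, i+6=o, v+7=c, e+8=m.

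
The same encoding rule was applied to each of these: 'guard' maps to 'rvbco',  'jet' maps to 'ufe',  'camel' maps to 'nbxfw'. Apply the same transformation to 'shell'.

Two shifts are in play — +1 for a/e/i/o/u, +11 for every other letter.
For shell: s(cons)+11=d, h(cons)+11=s, e(vowel)+1=f, l(cons)+11=w, l(cons)+11=w.

dsfww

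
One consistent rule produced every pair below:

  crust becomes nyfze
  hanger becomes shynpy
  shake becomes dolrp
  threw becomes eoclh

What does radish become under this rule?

A repeating key of period 2 is used — shifts +11, +7 over and over.
For radish: r+11=c, a+7=h, d+11=o, i+7=p, s+11=d, h+7=o.

chopdo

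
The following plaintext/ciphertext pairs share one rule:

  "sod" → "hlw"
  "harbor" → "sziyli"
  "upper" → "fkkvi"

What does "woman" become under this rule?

Each pair mirrors across the alphabet (s↔h, o↔l, d↔w): positions sum to 25. Letters are reflected about the middle of the alphabet (position → 25−position): Atbash.
Applying it to woman: w↔d, o↔l, m↔n, a↔z, n↔m.

dlnzm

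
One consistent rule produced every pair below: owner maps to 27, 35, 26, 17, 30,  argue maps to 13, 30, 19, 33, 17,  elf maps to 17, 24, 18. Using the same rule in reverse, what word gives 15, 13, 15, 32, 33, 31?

cactus

Letters become their 1-based position plus 12 (so a→13, b→14, …).
Undoing it on 15, 13, 15, 32, 33, 31: 15→(15−12)÷1=3=c, 13→(13−12)÷1=1=a, 15→(15−12)÷1=3=c, 32→(32−12)÷1=20=t, 33→(33−12)÷1=21=u, 31→(31−12)÷1=19=s.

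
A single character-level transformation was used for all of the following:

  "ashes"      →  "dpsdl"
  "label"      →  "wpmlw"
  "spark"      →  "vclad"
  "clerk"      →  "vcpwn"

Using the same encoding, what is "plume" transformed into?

pxfwa

The word is reversed, then every letter is shifted forward by 11.
On plume: reverse → emulp; then shift: e+11=p, m+11=x, u+11=f, l+11=w, p+11=a.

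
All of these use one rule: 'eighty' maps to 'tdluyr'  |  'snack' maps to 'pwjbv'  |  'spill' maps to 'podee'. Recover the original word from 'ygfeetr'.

trolley

e(4)→t(19) and i(8)→d(3) fit y≡9x+9 (mod 26); the inverse of 9 mod 26 is 3. This is an affine cipher: with a=0,…,z=25, each position x becomes (9x+9) mod 26.
Undoing it on ygfeetr: y(24)→3·(24−9)≡19=t; g(6)→3·(6−9)≡17=r; f(5)→3·(5−9)≡14=o; e(4)→3·(4−9)≡11=l; e(4)→3·(4−9)≡11=l; t(19)→3·(19−9)≡4=e; r(17)→3·(17−9)≡24=y (all mod 26).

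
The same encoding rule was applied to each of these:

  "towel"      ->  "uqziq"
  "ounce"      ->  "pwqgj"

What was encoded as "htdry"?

In towel: t→u is +1, o→q is +2, w→z is +3, e→i is +4 — the shift increases by 1 each position. Letter i (0-indexed) is shifted by i+1, so successive shifts are 1, 2, 3, ….
Reversing it on htdry: h−1=g, t−2=r, d−3=a, r−4=n, y−5=t.

grant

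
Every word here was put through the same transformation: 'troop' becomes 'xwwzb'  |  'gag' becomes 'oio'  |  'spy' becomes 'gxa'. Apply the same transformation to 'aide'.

mlqi

The output letters match the input read backwards, each shifted +8: troop reversed is poort. The word is reversed, then every letter is shifted forward by 8.
On aide: reverse → edia; then shift: e+8=m, d+8=l, i+8=q, a+8=i.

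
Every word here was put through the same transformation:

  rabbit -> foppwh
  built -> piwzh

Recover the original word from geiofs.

Compare letters: r→f is +14, a→o is +14, b→p is +14 — a constant shift. Every letter moves 14 places later in the alphabet, wrapping around z→a.
Reversing it on geiofs: g−14=s, e−14=q, i−14=u, o−14=a, f−14=r, s−14=e.

square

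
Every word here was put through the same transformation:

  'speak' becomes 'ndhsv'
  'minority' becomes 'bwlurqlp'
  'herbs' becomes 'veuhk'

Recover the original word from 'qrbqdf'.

canyon

The output letters match the input read backwards, each shifted +3: speak reversed is kaeps. Two steps: reverse the string, then apply a Caesar shift of +3.
Undoing it on qrbqdf: shift back: q−3=n, r−3=o, b−3=y, q−3=n, d−3=a, f−3=c → noynac; then reverse → canyon.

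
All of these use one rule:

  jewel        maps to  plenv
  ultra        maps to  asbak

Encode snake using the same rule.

In jewel: j→p is +6, e→l is +7, w→e is +8, e→n is +9 — the shift increases by 1 each position. Letter i (0-indexed) is shifted by i+6, so successive shifts are 6, 7, 8, ….
Applying it to snake: s+6=y, n+7=u, a+8=i, k+9=t, e+10=o.

yuito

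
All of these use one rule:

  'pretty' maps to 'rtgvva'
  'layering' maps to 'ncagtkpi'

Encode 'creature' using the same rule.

This is a Caesar cipher with shift 2.
On creature: c+2=e, r+2=t, e+2=g, a+2=c, t+2=v, u+2=w, r+2=t, e+2=g.

etgcvwtg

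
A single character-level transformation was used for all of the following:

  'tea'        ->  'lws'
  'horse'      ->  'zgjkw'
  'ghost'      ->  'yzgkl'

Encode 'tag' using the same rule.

lsy

Every letter moves 18 places later in the alphabet, wrapping around z→a.
Applying it to tag: t+18=l, a+18=s, g+18=y.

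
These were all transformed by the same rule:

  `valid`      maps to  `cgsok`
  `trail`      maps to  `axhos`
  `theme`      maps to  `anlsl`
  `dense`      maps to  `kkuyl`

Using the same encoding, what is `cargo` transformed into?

jgymv

Shifts by position in valid: pos 0: v→c (+7), pos 1: a→g (+6), pos 2: l→s (+7), pos 3: i→o (+6) — repeating every 2. It's a Vigenère-style cipher with numeric key [7,6]: position i shifts by key[i mod 2].
On cargo: c+7=j, a+6=g, r+7=y, g+6=m, o+7=v.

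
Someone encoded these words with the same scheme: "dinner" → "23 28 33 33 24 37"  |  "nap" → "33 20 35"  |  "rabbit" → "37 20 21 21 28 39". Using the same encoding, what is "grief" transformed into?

26 37 28 24 25

d is letter #4 and maps to 23: an offset of 19. Each letter is replaced by its alphabet position (a=1..z=26) + 19.
For grief: g=7→26, r=18→37, i=9→28, e=5→24, f=6→25.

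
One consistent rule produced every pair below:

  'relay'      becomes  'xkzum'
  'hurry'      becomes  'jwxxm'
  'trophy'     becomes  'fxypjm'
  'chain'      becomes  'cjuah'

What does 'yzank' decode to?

olive

r(17)→x(23) and e(4)→k(10) fit y≡17x+20 (mod 26); the inverse of 17 mod 26 is 23. Each letter's alphabet position (a=0..z=25) is mapped through 17·x+20 mod 26 — an affine cipher.
Undoing it on yzank: y(24)→23·(24−20)≡14=o; z(25)→23·(25−20)≡11=l; a(0)→23·(0−20)≡8=i; n(13)→23·(13−20)≡21=v; k(10)→23·(10−20)≡4=e (all mod 26).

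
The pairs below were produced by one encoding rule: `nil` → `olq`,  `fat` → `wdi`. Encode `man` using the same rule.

Read the word backwards and shift each letter +3.
For man: reverse → nam; then shift: n+3=q, a+3=d, m+3=p.

qdp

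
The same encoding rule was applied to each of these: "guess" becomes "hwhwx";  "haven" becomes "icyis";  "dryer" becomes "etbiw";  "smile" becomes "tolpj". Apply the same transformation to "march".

Letter i (0-indexed) is shifted by i+1, so successive shifts are 1, 2, 3, ….
On march: m+1=n, a+2=c, r+3=u, c+4=g, h+5=m.

ncugm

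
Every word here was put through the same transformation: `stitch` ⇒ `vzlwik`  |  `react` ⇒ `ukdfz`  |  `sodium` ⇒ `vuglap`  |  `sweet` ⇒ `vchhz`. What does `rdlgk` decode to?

It's a Vigenère-style cipher with numeric key [3,6,3]: position i shifts by key[i mod 3].
Reversing it on rdlgk: r−3=o, d−6=x, l−3=i, g−3=d, k−6=e.

oxide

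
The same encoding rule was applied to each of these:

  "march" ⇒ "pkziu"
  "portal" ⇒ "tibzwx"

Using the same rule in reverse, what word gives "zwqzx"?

prior

The output letters match the input read backwards, each shifted +8: march reversed is hcram. Two steps: reverse the string, then apply a Caesar shift of +8.
Decoding zwqzx: shift back: z−8=r, w−8=o, q−8=i, z−8=r, x−8=p → roirp; then reverse → prior.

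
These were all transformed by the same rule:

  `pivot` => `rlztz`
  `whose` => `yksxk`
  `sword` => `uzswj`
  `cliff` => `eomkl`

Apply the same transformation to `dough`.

In pivot: p→r is +2, i→l is +3, v→z is +4, o→t is +5 — the shift increases by 1 each position. Letter i (0-indexed) is shifted by i+2, so successive shifts are 2, 3, 4, ….
On dough: d+2=f, o+3=r, u+4=y, g+5=l, h+6=n.

fryln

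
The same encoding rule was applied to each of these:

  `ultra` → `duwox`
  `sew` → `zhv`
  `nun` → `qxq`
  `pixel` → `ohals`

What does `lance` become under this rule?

The output letters match the input read backwards, each shifted +3: ultra reversed is artlu. The word is reversed, then every letter is shifted forward by 3.
Applying it to lance: reverse → ecnal; then shift: e+3=h, c+3=f, n+3=q, a+3=d, l+3=o.

hfqdo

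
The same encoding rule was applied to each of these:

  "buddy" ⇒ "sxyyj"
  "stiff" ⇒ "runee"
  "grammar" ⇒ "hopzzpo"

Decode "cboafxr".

b(1)→s(18) and u(20)→x(23) fit y≡3x+15 (mod 26); the inverse of 3 mod 26 is 9. Each letter's alphabet position (a=0..z=25) is mapped through 3·x+15 mod 26 — an affine cipher.
Undoing it on cboafxr: c(2)→9·(2−15)≡13=n; b(1)→9·(1−15)≡4=e; o(14)→9·(14−15)≡17=r; a(0)→9·(0−15)≡21=v; f(5)→9·(5−15)≡14=o; x(23)→9·(23−15)≡20=u; r(17)→9·(17−15)≡18=s (all mod 26).

nervous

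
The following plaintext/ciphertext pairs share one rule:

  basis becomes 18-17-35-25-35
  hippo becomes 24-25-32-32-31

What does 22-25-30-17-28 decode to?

Letters become their 1-based position plus 16 (so a→17, b→18, …).
Decoding 22-25-30-17-28: 22→(22−16)÷1=6=f, 25→(25−16)÷1=9=i, 30→(30−16)÷1=14=n, 17→(17−16)÷1=1=a, 28→(28−16)÷1=12=l.

final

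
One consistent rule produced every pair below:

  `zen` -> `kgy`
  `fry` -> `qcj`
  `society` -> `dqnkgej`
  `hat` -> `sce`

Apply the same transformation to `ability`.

cmkwkej

Two shifts are in play — +2 for a/e/i/o/u, +11 for every other letter.
On ability: a(vowel)+2=c, b(cons)+11=m, i(vowel)+2=k, l(cons)+11=w, i(vowel)+2=k, t(cons)+11=e, y(cons)+11=j.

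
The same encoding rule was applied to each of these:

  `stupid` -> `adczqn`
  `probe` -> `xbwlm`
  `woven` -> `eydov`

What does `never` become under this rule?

vodoz

Shifts by position in stupid: pos 0: s→a (+8), pos 1: t→d (+10), pos 2: u→c (+8), pos 3: p→z (+10) — repeating every 2. It's a Vigenère-style cipher with numeric key [8,10]: position i shifts by key[i mod 2].
On never: n+8=v, e+10=o, v+8=d, e+10=o, r+8=z.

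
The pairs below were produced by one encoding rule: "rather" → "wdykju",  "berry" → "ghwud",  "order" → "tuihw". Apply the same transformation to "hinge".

mlsjj

Shifts by position in rather: pos 0: r→w (+5), pos 1: a→d (+3), pos 2: t→y (+5), pos 3: h→k (+3) — repeating every 2. The shifts repeat in a cycle of length 2: positions 0,1,… shift by +5, +3, then the pattern repeats.
On hinge: h+5=m, i+3=l, n+5=s, g+3=j, e+5=j.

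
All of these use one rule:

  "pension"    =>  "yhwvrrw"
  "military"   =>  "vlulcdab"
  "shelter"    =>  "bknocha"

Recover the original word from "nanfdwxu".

Shifts by position in pension: pos 0: p→y (+9), pos 1: e→h (+3), pos 2: n→w (+9), pos 3: s→v (+3) — repeating every 2. A repeating key of period 2 is used — shifts +9, +3 over and over.
Reversing it on nanfdwxu: n−9=e, a−3=x, n−9=e, f−3=c, d−9=u, w−3=t, x−9=o, u−3=r.

executor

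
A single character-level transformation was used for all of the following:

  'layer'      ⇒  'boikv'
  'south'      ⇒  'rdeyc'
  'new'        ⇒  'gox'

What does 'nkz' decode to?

Two steps: reverse the string, then apply a Caesar shift of +10.
Reversing it on nkz: shift back: n−10=d, k−10=a, z−10=p → dap; then reverse → pad.

pad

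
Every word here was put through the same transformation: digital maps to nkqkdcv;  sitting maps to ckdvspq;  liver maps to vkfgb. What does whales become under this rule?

The shifts repeat in a cycle of length 2: positions 0,1,… shift by +10, +2, then the pattern repeats.
Applying it to whales: w+10=g, h+2=j, a+10=k, l+2=n, e+10=o, s+2=u.

gjknou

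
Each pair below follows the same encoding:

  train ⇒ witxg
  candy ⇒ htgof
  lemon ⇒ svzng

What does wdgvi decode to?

t(19)→w(22) and r(17)→i(8) fit y≡7x+19 (mod 26); the inverse of 7 mod 26 is 15. Treating letters as 0–25, the rule is x ↦ 7x + 19 (mod 26).
Undoing it on wdgvi: w(22)→15·(22−19)≡19=t; d(3)→15·(3−19)≡20=u; g(6)→15·(6−19)≡13=n; v(21)→15·(21−19)≡4=e; i(8)→15·(8−19)≡17=r (all mod 26).

tuner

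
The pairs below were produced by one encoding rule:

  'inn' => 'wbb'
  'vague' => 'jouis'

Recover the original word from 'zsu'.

This is a Caesar cipher with shift 14.
Undoing it on zsu: z−14=l, s−14=e, u−14=g.

leg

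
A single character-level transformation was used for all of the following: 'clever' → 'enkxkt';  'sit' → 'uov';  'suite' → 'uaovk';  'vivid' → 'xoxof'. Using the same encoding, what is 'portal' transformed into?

The rule splits by letter class: vowels +6, consonants +2.
Applying it to portal: p(cons)+2=r, o(vowel)+6=u, r(cons)+2=t, t(cons)+2=v, a(vowel)+6=g, l(cons)+2=n.

rutvgn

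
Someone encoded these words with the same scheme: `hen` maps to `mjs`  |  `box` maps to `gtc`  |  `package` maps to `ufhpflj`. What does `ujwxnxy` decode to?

persist

Compare letters: h→m is +5, e→j is +5, n→s is +5 — a constant shift. Every letter moves 5 places later in the alphabet, wrapping around z→a.
Decoding ujwxnxy: u−5=p, j−5=e, w−5=r, x−5=s, n−5=i, x−5=s, y−5=t.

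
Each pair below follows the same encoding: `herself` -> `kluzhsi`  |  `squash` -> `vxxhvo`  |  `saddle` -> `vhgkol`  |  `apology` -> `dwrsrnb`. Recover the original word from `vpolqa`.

silent

Shifts by position in herself: pos 0: h→k (+3), pos 1: e→l (+7), pos 2: r→u (+3), pos 3: s→z (+7) — repeating every 2. A repeating key of period 2 is used — shifts +3, +7 over and over.
Reversing it on vpolqa: v−3=s, p−7=i, o−3=l, l−7=e, q−3=n, a−7=t.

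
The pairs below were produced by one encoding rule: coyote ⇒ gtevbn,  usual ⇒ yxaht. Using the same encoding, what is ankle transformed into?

In coyote: c→g is +4, o→t is +5, y→e is +6, o→v is +7 — the shift increases by 1 each position. Each letter shifts forward by (position + 4), i.e. 4, 5, 6, … — the shift grows by one for each successive letter.
For ankle: a+4=e, n+5=s, k+6=q, l+7=s, e+8=m.

esqsm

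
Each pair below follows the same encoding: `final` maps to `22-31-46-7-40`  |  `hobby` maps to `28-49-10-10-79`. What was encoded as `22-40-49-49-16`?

flood

f(#6)→22 and i(#9)→31: differences scale by 3, so n = 3·pos + 4. With a=1..z=26, the number is 3·pos + 4.
Decoding 22-40-49-49-16: 22→(22−4)÷3=6=f, 40→(40−4)÷3=12=l, 49→(49−4)÷3=15=o, 49→(49−4)÷3=15=o, 16→(16−4)÷3=4=d.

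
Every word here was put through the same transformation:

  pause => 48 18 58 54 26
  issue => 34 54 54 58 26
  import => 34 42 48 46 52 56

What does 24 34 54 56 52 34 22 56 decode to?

district

p(#16)→48 and a(#1)→18: differences scale by 2, so n = 2·pos + 16. Each letter becomes 2×(its alphabet position, a=1..z=26) + 16.
Decoding 24 34 54 56 52 34 22 56: 24→(24−16)÷2=4=d, 34→(34−16)÷2=9=i, 54→(54−16)÷2=19=s, 56→(56−16)÷2=20=t, 52→(52−16)÷2=18=r, 34→(34−16)÷2=9=i, 22→(22−16)÷2=3=c, 56→(56−16)÷2=20=t.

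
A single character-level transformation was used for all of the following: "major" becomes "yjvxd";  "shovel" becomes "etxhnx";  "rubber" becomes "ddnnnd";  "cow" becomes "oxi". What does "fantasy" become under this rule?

Two shifts are in play — +9 for a/e/i/o/u, +12 for every other letter.
For fantasy: f(cons)+12=r, a(vowel)+9=j, n(cons)+12=z, t(cons)+12=f, a(vowel)+9=j, s(cons)+12=e, y(cons)+12=k.

rjzfjek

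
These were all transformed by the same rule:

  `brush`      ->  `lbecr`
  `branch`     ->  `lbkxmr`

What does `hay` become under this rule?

It's a constant shift of +10 (ROT10).
For hay: h+10=r, a+10=k, y+10=i.

rki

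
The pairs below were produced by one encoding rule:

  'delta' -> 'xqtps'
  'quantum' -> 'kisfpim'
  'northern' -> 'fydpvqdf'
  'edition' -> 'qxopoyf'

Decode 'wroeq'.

spice

d(3)→x(23) and e(4)→q(16) fit y≡19x+18 (mod 26); the inverse of 19 mod 26 is 11. This is an affine cipher: with a=0,…,z=25, each position x becomes (19x+18) mod 26.
Reversing it on wroeq: w(22)→11·(22−18)≡18=s; r(17)→11·(17−18)≡15=p; o(14)→11·(14−18)≡8=i; e(4)→11·(4−18)≡2=c; q(16)→11·(16−18)≡4=e (all mod 26).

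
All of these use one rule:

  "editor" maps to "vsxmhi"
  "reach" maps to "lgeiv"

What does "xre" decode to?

The output letters match the input read backwards, each shifted +4: editor reversed is rotide. The word is reversed, then every letter is shifted forward by 4.
Undoing it on xre: shift back: x−4=t, r−4=n, e−4=a → tna; then reverse → ant.

ant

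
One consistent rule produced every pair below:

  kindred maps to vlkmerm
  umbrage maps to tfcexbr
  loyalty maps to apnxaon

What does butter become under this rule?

ctoore

k(10)→v(21) and i(8)→l(11) fit y≡5x+23 (mod 26); the inverse of 5 mod 26 is 21. This is an affine cipher: with a=0,…,z=25, each position x becomes (5x+23) mod 26.
Applying it to butter: b(1)→5·1+23≡2=c; u(20)→5·20+23≡19=t; t(19)→5·19+23≡14=o; t(19)→5·19+23≡14=o; e(4)→5·4+23≡17=r; r(17)→5·17+23≡4=e (all mod 26).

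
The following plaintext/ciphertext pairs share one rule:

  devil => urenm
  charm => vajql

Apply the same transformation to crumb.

The output letters match the input read backwards, each shifted +9: devil reversed is lived. Two steps: reverse the string, then apply a Caesar shift of +9.
Applying it to crumb: reverse → bmurc; then shift: b+9=k, m+9=v, u+9=d, r+9=a, c+9=l.

kvdal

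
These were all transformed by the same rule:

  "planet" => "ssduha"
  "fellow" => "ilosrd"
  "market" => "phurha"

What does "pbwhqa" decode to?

mutant

A repeating key of period 2 is used — shifts +3, +7 over and over.
Reversing it on pbwhqa: p−3=m, b−7=u, w−3=t, h−7=a, q−3=n, a−7=t.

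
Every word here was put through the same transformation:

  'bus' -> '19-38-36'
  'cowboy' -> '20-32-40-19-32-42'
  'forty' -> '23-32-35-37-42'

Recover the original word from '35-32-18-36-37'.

roast

Letters become their 1-based position plus 17 (so a→18, b→19, …).
Decoding 35-32-18-36-37: 35→(35−17)÷1=18=r, 32→(32−17)÷1=15=o, 18→(18−17)÷1=1=a, 36→(36−17)÷1=19=s, 37→(37−17)÷1=20=t.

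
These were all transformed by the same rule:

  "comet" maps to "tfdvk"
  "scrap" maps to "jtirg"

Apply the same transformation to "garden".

xriuve

Compare letters: c→t is +17, o→f is +17, m→d is +17 — a constant shift. Every letter moves 17 places later in the alphabet, wrapping around z→a.
Applying it to garden: g+17=x, a+17=r, r+17=i, d+17=u, e+17=v, n+17=e.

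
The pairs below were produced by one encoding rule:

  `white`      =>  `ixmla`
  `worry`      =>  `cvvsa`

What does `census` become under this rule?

The output letters match the input read backwards, each shifted +4: white reversed is etihw. The word is reversed, then every letter is shifted forward by 4.
For census: reverse → susnec; then shift: s+4=w, u+4=y, s+4=w, n+4=r, e+4=i, c+4=g.

wywrig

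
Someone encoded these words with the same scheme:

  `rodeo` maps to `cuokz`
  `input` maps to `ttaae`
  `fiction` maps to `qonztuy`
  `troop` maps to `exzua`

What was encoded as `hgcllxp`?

warfare

Shifts by position in rodeo: pos 0: r→c (+11), pos 1: o→u (+6), pos 2: d→o (+11), pos 3: e→k (+6) — repeating every 2. The shifts repeat in a cycle of length 2: positions 0,1,… shift by +11, +6, then the pattern repeats.
Undoing it on hgcllxp: h−11=w, g−6=a, c−11=r, l−6=f, l−11=a, x−6=r, p−11=e.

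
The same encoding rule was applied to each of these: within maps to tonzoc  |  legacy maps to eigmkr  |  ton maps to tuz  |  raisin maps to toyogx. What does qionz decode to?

thick

The word is reversed, then every letter is shifted forward by 6.
Reversing it on qionz: shift back: q−6=k, i−6=c, o−6=i, n−6=h, z−6=t → kciht; then reverse → thick.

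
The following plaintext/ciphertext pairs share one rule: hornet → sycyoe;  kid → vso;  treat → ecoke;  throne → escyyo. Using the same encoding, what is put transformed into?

aee

The shift depends on letter class: consonant h→s is +11, but vowel o→y is +10. Two shifts are in play — +10 for a/e/i/o/u, +11 for every other letter.
For put: p(cons)+11=a, u(vowel)+10=e, t(cons)+11=e.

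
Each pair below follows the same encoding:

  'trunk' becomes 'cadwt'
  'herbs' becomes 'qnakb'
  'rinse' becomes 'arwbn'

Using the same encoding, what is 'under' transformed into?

Compare letters: t→c is +9, r→a is +9, u→d is +9 — a constant shift. It's a constant shift of +9 (ROT9).
On under: u+9=d, n+9=w, d+9=m, e+9=n, r+9=a.

dwmna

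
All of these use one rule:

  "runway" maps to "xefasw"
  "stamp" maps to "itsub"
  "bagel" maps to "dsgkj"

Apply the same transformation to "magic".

Treating letters as 0–25, the rule is x ↦ 11x + 18 (mod 26).
Applying it to magic: m(12)→11·12+18≡20=u; a(0)→11·0+18≡18=s; g(6)→11·6+18≡6=g; i(8)→11·8+18≡2=c; c(2)→11·2+18≡14=o (all mod 26).

usgco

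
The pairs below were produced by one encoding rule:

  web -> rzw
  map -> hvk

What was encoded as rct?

Compare letters: w→r is +21, e→z is +21, b→w is +21 — a constant shift. Every letter moves 21 places later in the alphabet, wrapping around z→a.
Undoing it on rct: r−21=w, c−21=h, t−21=y.

why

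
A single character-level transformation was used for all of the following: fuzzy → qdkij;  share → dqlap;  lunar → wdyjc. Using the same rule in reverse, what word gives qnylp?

fence

Shifts by position in fuzzy: pos 0: f→q (+11), pos 1: u→d (+9), pos 2: z→k (+11), pos 3: z→i (+9) — repeating every 2. It's a Vigenère-style cipher with numeric key [11,9]: position i shifts by key[i mod 2].
Decoding qnylp: q−11=f, n−9=e, y−11=n, l−9=c, p−11=e.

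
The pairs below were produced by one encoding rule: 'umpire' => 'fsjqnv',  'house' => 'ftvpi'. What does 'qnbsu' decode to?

The word is reversed, then every letter is shifted forward by 1.
Reversing it on qnbsu: shift back: q−1=p, n−1=m, b−1=a, s−1=r, u−1=t → pmart; then reverse → tramp.

tramp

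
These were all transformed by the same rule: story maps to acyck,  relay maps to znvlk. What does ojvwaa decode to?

In story: s→a is +8, t→c is +9, o→y is +10, r→c is +11 — the shift increases by 1 each position. Each letter shifts forward by (position + 8), i.e. 8, 9, 10, … — the shift grows by one for each successive letter.
Decoding ojvwaa: o−8=g, j−9=a, v−10=l, w−11=l, a−12=o, a−13=n.

gallon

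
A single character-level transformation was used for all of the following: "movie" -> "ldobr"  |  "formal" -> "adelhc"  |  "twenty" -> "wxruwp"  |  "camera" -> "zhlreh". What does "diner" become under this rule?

m(12)→l(11) and o(14)→d(3) fit y≡9x+7 (mod 26); the inverse of 9 mod 26 is 3. Each letter's alphabet position (a=0..z=25) is mapped through 9·x+7 mod 26 — an affine cipher.
On diner: d(3)→9·3+7≡8=i; i(8)→9·8+7≡1=b; n(13)→9·13+7≡20=u; e(4)→9·4+7≡17=r; r(17)→9·17+7≡4=e (all mod 26).

ibure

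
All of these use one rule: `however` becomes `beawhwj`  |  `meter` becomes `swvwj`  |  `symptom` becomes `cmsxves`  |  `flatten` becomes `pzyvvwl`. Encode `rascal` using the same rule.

h(7)→b(1) and o(14)→e(4) fit y≡19x+24 (mod 26); the inverse of 19 mod 26 is 11. Treating letters as 0–25, the rule is x ↦ 19x + 24 (mod 26).
On rascal: r(17)→19·17+24≡9=j; a(0)→19·0+24≡24=y; s(18)→19·18+24≡2=c; c(2)→19·2+24≡10=k; a(0)→19·0+24≡24=y; l(11)→19·11+24≡25=z (all mod 26).

jyckyz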